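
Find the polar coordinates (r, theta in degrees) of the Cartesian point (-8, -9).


r = sqrt((-8)^2 + (-9)^2) = 12.0416
theta = atan2(-9, -8) = 228.3665 degrees

r = 12.0416, theta = 228.3665 degrees


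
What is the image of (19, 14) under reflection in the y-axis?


Reflection across y-axis: (x, y) -> (-x, y)
(19, 14) -> (-19, 14)

(-19, 14)


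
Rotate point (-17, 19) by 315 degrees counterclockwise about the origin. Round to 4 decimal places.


x' = -17*cos(315) - 19*sin(315) = 1.4142
y' = -17*sin(315) + 19*cos(315) = 25.4558

(1.4142, 25.4558)


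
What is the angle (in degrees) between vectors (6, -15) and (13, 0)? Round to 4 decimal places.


dot = 6*13 + -15*0 = 78
|u| = 16.1555, |v| = 13
cos(angle) = 0.3714
angle = 68.1986 degrees

68.1986 degrees


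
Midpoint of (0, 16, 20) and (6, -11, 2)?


Midpoint = ((0+6)/2, (16+-11)/2, (20+2)/2) = (3, 2.5, 11)

(3, 2.5, 11)


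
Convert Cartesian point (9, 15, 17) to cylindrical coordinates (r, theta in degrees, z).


r = sqrt(9^2 + 15^2) = 17.4929
theta = atan2(15, 9) = 59.0362 deg
z = 17

r = 17.4929, theta = 59.0362 deg, z = 17


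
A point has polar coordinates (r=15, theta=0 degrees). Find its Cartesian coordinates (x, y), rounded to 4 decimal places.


x = 15 * cos(0) = 15
y = 15 * sin(0) = 0

(15, 0)


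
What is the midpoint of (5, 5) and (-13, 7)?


Midpoint = ((5+-13)/2, (5+7)/2) = (-4, 6)

(-4, 6)


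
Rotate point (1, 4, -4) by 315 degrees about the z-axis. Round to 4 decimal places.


x' = 1*cos(315) - 4*sin(315) = 3.5355
y' = 1*sin(315) + 4*cos(315) = 2.1213
z' = -4

(3.5355, 2.1213, -4)


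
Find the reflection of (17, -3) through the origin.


Reflection through origin: (x, y) -> (-x, -y)
(17, -3) -> (-17, 3)

(-17, 3)


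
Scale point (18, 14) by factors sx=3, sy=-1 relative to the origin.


Scaling: (x*sx, y*sy) = (18*3, 14*-1) = (54, -14)

(54, -14)


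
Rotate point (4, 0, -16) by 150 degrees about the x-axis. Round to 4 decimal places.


x' = 4
y' = 0*cos(150) - -16*sin(150) = 8
z' = 0*sin(150) + -16*cos(150) = 13.8564

(4, 8, 13.8564)


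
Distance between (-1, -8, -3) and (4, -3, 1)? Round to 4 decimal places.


d = sqrt((4--1)^2 + (-3--8)^2 + (1--3)^2) = 8.124

8.124


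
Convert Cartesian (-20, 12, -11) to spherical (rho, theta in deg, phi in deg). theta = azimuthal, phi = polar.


rho = sqrt((-20)^2 + 12^2 + (-11)^2) = 25.7876
theta = atan2(12, -20) = 149.0362 deg
phi = acos(-11/25.7876) = 115.2496 deg

rho = 25.7876, theta = 149.0362 deg, phi = 115.2496 deg


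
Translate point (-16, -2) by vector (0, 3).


Translation: (x+dx, y+dy) = (-16+0, -2+3) = (-16, 1)

(-16, 1)


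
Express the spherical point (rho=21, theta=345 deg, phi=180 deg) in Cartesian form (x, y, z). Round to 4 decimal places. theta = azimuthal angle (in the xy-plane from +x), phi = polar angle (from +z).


x = 21 * sin(180) * cos(345) = 0
y = 21 * sin(180) * sin(345) = 0
z = 21 * cos(180) = -21

(0, 0, -21)


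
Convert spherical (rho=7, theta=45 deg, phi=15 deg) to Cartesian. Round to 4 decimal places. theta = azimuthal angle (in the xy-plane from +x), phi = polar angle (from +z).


x = 7 * sin(15) * cos(45) = 1.2811
y = 7 * sin(15) * sin(45) = 1.2811
z = 7 * cos(15) = 6.7615

(1.2811, 1.2811, 6.7615)


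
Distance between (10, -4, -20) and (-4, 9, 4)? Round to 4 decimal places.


d = sqrt((-4-10)^2 + (9--4)^2 + (4--20)^2) = 30.6757

30.6757


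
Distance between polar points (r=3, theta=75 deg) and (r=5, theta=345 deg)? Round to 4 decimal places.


d = sqrt(r1^2 + r2^2 - 2*r1*r2*cos(t2-t1))
d = sqrt(3^2 + 5^2 - 2*3*5*cos(345-75)) = 5.831

5.831


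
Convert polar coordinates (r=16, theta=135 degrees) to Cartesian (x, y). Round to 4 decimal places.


x = 16 * cos(135) = -11.3137
y = 16 * sin(135) = 11.3137

(-11.3137, 11.3137)


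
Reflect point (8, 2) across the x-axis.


Reflection across x-axis: (x, y) -> (x, -y)
(8, 2) -> (8, -2)

(8, -2)


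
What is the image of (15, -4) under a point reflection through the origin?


Reflection through origin: (x, y) -> (-x, -y)
(15, -4) -> (-15, 4)

(-15, 4)


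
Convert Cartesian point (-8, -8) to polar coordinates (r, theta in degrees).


r = sqrt((-8)^2 + (-8)^2) = 11.3137
theta = atan2(-8, -8) = 225 degrees

r = 11.3137, theta = 225 degrees


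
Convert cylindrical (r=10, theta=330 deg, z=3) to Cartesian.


x = 10 * cos(330) = 8.6603
y = 10 * sin(330) = -5
z = 3

(8.6603, -5, 3)


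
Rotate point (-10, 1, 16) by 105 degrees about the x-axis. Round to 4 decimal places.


x' = -10
y' = 1*cos(105) - 16*sin(105) = -15.7136
z' = 1*sin(105) + 16*cos(105) = -3.1752

(-10, -15.7136, -3.1752)


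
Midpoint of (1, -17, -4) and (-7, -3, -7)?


Midpoint = ((1+-7)/2, (-17+-3)/2, (-4+-7)/2) = (-3, -10, -5.5)

(-3, -10, -5.5)


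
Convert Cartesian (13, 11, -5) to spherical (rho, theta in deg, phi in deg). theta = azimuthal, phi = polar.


rho = sqrt(13^2 + 11^2 + (-5)^2) = 17.7482
theta = atan2(11, 13) = 40.2364 deg
phi = acos(-5/17.7482) = 106.3628 deg

rho = 17.7482, theta = 40.2364 deg, phi = 106.3628 deg


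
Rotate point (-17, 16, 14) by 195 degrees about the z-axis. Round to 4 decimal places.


x' = -17*cos(195) - 16*sin(195) = 20.5618
y' = -17*sin(195) + 16*cos(195) = -11.0549
z' = 14

(20.5618, -11.0549, 14)


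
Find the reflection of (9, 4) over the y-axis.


Reflection across y-axis: (x, y) -> (-x, y)
(9, 4) -> (-9, 4)

(-9, 4)


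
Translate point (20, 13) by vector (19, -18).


Translation: (x+dx, y+dy) = (20+19, 13+-18) = (39, -5)

(39, -5)


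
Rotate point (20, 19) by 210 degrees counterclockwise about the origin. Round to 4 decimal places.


x' = 20*cos(210) - 19*sin(210) = -7.8205
y' = 20*sin(210) + 19*cos(210) = -26.4545

(-7.8205, -26.4545)


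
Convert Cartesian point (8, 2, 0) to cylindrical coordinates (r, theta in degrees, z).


r = sqrt(8^2 + 2^2) = 8.2462
theta = atan2(2, 8) = 14.0362 deg
z = 0

r = 8.2462, theta = 14.0362 deg, z = 0


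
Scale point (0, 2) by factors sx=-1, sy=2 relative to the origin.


Scaling: (x*sx, y*sy) = (0*-1, 2*2) = (0, 4)

(0, 4)


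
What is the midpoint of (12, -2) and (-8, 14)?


Midpoint = ((12+-8)/2, (-2+14)/2) = (2, 6)

(2, 6)


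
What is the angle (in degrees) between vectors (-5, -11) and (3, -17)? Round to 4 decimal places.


dot = -5*3 + -11*-17 = 172
|u| = 12.083, |v| = 17.2627
cos(angle) = 0.8246
angle = 34.4519 degrees

34.4519 degrees


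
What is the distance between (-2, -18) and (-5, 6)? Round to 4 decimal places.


d = sqrt((-5--2)^2 + (6--18)^2) = 24.1868

24.1868


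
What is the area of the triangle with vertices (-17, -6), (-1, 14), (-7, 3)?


Area = |x1(y2-y3) + x2(y3-y1) + x3(y1-y2)| / 2
= |-17*(14-3) + -1*(3--6) + -7*(-6-14)| / 2
= 28

28


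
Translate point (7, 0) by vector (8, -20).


Translation: (x+dx, y+dy) = (7+8, 0+-20) = (15, -20)

(15, -20)


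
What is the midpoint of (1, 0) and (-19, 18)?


Midpoint = ((1+-19)/2, (0+18)/2) = (-9, 9)

(-9, 9)


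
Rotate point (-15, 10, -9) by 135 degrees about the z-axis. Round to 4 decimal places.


x' = -15*cos(135) - 10*sin(135) = 3.5355
y' = -15*sin(135) + 10*cos(135) = -17.6777
z' = -9

(3.5355, -17.6777, -9)


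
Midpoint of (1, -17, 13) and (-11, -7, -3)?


Midpoint = ((1+-11)/2, (-17+-7)/2, (13+-3)/2) = (-5, -12, 5)

(-5, -12, 5)


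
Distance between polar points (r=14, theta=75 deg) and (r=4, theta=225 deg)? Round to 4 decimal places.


d = sqrt(r1^2 + r2^2 - 2*r1*r2*cos(t2-t1))
d = sqrt(14^2 + 4^2 - 2*14*4*cos(225-75)) = 17.5782

17.5782


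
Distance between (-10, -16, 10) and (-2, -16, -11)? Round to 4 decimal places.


d = sqrt((-2--10)^2 + (-16--16)^2 + (-11-10)^2) = 22.4722

22.4722


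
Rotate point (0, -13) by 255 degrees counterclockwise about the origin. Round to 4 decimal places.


x' = 0*cos(255) - -13*sin(255) = -12.557
y' = 0*sin(255) + -13*cos(255) = 3.3646

(-12.557, 3.3646)


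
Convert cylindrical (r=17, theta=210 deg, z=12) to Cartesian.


x = 17 * cos(210) = -14.7224
y = 17 * sin(210) = -8.5
z = 12

(-14.7224, -8.5, 12)


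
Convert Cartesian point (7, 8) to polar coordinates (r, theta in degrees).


r = sqrt(7^2 + 8^2) = 10.6301
theta = atan2(8, 7) = 48.8141 degrees

r = 10.6301, theta = 48.8141 degrees


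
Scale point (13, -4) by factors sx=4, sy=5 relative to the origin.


Scaling: (x*sx, y*sy) = (13*4, -4*5) = (52, -20)

(52, -20)


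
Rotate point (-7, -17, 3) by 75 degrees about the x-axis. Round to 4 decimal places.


x' = -7
y' = -17*cos(75) - 3*sin(75) = -7.2977
z' = -17*sin(75) + 3*cos(75) = -15.6443

(-7, -7.2977, -15.6443)


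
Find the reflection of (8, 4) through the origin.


Reflection through origin: (x, y) -> (-x, -y)
(8, 4) -> (-8, -4)

(-8, -4)


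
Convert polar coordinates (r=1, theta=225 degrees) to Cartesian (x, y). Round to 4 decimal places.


x = 1 * cos(225) = -0.7071
y = 1 * sin(225) = -0.7071

(-0.7071, -0.7071)


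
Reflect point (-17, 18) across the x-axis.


Reflection across x-axis: (x, y) -> (x, -y)
(-17, 18) -> (-17, -18)

(-17, -18)


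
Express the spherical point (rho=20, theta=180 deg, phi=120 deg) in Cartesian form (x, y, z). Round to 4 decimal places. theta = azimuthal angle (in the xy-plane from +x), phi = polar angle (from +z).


x = 20 * sin(120) * cos(180) = -17.3205
y = 20 * sin(120) * sin(180) = 0
z = 20 * cos(120) = -10

(-17.3205, 0, -10)


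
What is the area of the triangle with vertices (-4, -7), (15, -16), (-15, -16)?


Area = |x1(y2-y3) + x2(y3-y1) + x3(y1-y2)| / 2
= |-4*(-16--16) + 15*(-16--7) + -15*(-7--16)| / 2
= 135

135


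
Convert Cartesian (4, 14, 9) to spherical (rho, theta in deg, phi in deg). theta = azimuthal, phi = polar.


rho = sqrt(4^2 + 14^2 + 9^2) = 17.1172
theta = atan2(14, 4) = 74.0546 deg
phi = acos(9/17.1172) = 58.2789 deg

rho = 17.1172, theta = 74.0546 deg, phi = 58.2789 deg


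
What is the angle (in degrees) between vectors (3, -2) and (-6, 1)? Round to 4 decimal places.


dot = 3*-6 + -2*1 = -20
|u| = 3.6056, |v| = 6.0828
cos(angle) = -0.9119
angle = 155.7723 degrees

155.7723 degrees


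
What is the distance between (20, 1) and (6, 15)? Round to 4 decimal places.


d = sqrt((6-20)^2 + (15-1)^2) = 19.799

19.799


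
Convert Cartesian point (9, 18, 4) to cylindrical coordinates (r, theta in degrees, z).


r = sqrt(9^2 + 18^2) = 20.1246
theta = atan2(18, 9) = 63.4349 deg
z = 4

r = 20.1246, theta = 63.4349 deg, z = 4


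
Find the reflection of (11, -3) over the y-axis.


Reflection across y-axis: (x, y) -> (-x, y)
(11, -3) -> (-11, -3)

(-11, -3)


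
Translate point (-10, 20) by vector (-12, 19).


Translation: (x+dx, y+dy) = (-10+-12, 20+19) = (-22, 39)

(-22, 39)


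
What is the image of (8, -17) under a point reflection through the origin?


Reflection through origin: (x, y) -> (-x, -y)
(8, -17) -> (-8, 17)

(-8, 17)


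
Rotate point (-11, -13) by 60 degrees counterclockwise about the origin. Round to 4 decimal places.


x' = -11*cos(60) - -13*sin(60) = 5.7583
y' = -11*sin(60) + -13*cos(60) = -16.0263

(5.7583, -16.0263)


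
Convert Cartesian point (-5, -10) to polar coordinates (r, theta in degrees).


r = sqrt((-5)^2 + (-10)^2) = 11.1803
theta = atan2(-10, -5) = 243.4349 degrees

r = 11.1803, theta = 243.4349 degrees


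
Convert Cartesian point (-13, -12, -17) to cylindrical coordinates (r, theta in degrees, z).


r = sqrt((-13)^2 + (-12)^2) = 17.6918
theta = atan2(-12, -13) = 222.7094 deg
z = -17

r = 17.6918, theta = 222.7094 deg, z = -17


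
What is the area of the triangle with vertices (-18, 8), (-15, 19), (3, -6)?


Area = |x1(y2-y3) + x2(y3-y1) + x3(y1-y2)| / 2
= |-18*(19--6) + -15*(-6-8) + 3*(8-19)| / 2
= 136.5

136.5


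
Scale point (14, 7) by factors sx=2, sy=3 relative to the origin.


Scaling: (x*sx, y*sy) = (14*2, 7*3) = (28, 21)

(28, 21)


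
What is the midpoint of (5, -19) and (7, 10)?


Midpoint = ((5+7)/2, (-19+10)/2) = (6, -4.5)

(6, -4.5)


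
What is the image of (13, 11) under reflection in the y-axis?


Reflection across y-axis: (x, y) -> (-x, y)
(13, 11) -> (-13, 11)

(-13, 11)


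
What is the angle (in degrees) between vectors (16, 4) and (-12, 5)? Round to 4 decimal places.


dot = 16*-12 + 4*5 = -172
|u| = 16.4924, |v| = 13
cos(angle) = -0.8022
angle = 143.3439 degrees

143.3439 degrees


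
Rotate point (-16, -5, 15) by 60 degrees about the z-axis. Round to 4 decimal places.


x' = -16*cos(60) - -5*sin(60) = -3.6699
y' = -16*sin(60) + -5*cos(60) = -16.3564
z' = 15

(-3.6699, -16.3564, 15)


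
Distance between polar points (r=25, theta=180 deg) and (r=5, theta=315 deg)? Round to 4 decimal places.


d = sqrt(r1^2 + r2^2 - 2*r1*r2*cos(t2-t1))
d = sqrt(25^2 + 5^2 - 2*25*5*cos(315-180)) = 28.7537

28.7537


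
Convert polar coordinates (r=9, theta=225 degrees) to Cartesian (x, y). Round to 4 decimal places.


x = 9 * cos(225) = -6.364
y = 9 * sin(225) = -6.364

(-6.364, -6.364)


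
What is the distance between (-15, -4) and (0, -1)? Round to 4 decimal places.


d = sqrt((0--15)^2 + (-1--4)^2) = 15.2971

15.2971


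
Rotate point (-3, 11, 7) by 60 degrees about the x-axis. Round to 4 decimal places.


x' = -3
y' = 11*cos(60) - 7*sin(60) = -0.5622
z' = 11*sin(60) + 7*cos(60) = 13.0263

(-3, -0.5622, 13.0263)


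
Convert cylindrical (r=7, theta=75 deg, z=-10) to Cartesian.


x = 7 * cos(75) = 1.8117
y = 7 * sin(75) = 6.7615
z = -10

(1.8117, 6.7615, -10)


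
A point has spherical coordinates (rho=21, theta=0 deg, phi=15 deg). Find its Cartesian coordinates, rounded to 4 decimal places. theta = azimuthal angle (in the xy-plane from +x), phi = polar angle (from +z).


x = 21 * sin(15) * cos(0) = 5.4352
y = 21 * sin(15) * sin(0) = 0
z = 21 * cos(15) = 20.2844

(5.4352, 0, 20.2844)


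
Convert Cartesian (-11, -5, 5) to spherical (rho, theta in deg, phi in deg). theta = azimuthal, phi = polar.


rho = sqrt((-11)^2 + (-5)^2 + 5^2) = 13.0767
theta = atan2(-5, -11) = 204.444 deg
phi = acos(5/13.0767) = 67.5201 deg

rho = 13.0767, theta = 204.444 deg, phi = 67.5201 deg


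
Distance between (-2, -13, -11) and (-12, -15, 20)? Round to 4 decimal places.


d = sqrt((-12--2)^2 + (-15--13)^2 + (20--11)^2) = 32.6343

32.6343


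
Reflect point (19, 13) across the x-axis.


Reflection across x-axis: (x, y) -> (x, -y)
(19, 13) -> (19, -13)

(19, -13)


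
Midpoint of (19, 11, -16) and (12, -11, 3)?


Midpoint = ((19+12)/2, (11+-11)/2, (-16+3)/2) = (15.5, 0, -6.5)

(15.5, 0, -6.5)


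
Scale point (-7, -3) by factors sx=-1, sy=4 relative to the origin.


Scaling: (x*sx, y*sy) = (-7*-1, -3*4) = (7, -12)

(7, -12)


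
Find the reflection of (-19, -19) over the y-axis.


Reflection across y-axis: (x, y) -> (-x, y)
(-19, -19) -> (19, -19)

(19, -19)


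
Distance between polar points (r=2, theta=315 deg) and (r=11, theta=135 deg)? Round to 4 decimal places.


d = sqrt(r1^2 + r2^2 - 2*r1*r2*cos(t2-t1))
d = sqrt(2^2 + 11^2 - 2*2*11*cos(135-315)) = 13

13


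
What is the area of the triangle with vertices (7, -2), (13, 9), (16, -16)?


Area = |x1(y2-y3) + x2(y3-y1) + x3(y1-y2)| / 2
= |7*(9--16) + 13*(-16--2) + 16*(-2-9)| / 2
= 91.5

91.5


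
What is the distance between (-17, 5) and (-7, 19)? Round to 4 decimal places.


d = sqrt((-7--17)^2 + (19-5)^2) = 17.2047

17.2047


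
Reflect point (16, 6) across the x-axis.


Reflection across x-axis: (x, y) -> (x, -y)
(16, 6) -> (16, -6)

(16, -6)


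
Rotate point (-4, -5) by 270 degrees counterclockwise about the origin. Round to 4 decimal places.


x' = -4*cos(270) - -5*sin(270) = -5
y' = -4*sin(270) + -5*cos(270) = 4

(-5, 4)


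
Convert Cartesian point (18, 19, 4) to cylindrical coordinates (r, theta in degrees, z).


r = sqrt(18^2 + 19^2) = 26.1725
theta = atan2(19, 18) = 46.5482 deg
z = 4

r = 26.1725, theta = 46.5482 deg, z = 4


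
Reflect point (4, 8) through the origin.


Reflection through origin: (x, y) -> (-x, -y)
(4, 8) -> (-4, -8)

(-4, -8)


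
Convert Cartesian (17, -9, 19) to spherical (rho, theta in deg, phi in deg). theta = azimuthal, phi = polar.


rho = sqrt(17^2 + (-9)^2 + 19^2) = 27.037
theta = atan2(-9, 17) = 332.1027 deg
phi = acos(19/27.037) = 45.3527 deg

rho = 27.037, theta = 332.1027 deg, phi = 45.3527 deg


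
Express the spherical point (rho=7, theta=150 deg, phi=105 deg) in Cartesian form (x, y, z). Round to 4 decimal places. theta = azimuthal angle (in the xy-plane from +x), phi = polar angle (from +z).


x = 7 * sin(105) * cos(150) = -5.8556
y = 7 * sin(105) * sin(150) = 3.3807
z = 7 * cos(105) = -1.8117

(-5.8556, 3.3807, -1.8117)


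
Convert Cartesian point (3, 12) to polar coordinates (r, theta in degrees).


r = sqrt(3^2 + 12^2) = 12.3693
theta = atan2(12, 3) = 75.9638 degrees

r = 12.3693, theta = 75.9638 degrees


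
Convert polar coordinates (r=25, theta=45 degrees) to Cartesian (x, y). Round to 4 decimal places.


x = 25 * cos(45) = 17.6777
y = 25 * sin(45) = 17.6777

(17.6777, 17.6777)


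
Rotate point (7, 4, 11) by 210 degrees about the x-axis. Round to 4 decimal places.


x' = 7
y' = 4*cos(210) - 11*sin(210) = 2.0359
z' = 4*sin(210) + 11*cos(210) = -11.5263

(7, 2.0359, -11.5263)


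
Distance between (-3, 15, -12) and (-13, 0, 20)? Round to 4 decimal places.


d = sqrt((-13--3)^2 + (0-15)^2 + (20--12)^2) = 36.7287

36.7287


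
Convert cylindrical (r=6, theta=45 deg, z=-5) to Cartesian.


x = 6 * cos(45) = 4.2426
y = 6 * sin(45) = 4.2426
z = -5

(4.2426, 4.2426, -5)


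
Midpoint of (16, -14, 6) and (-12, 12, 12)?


Midpoint = ((16+-12)/2, (-14+12)/2, (6+12)/2) = (2, -1, 9)

(2, -1, 9)


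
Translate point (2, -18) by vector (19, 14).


Translation: (x+dx, y+dy) = (2+19, -18+14) = (21, -4)

(21, -4)


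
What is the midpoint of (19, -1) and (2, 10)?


Midpoint = ((19+2)/2, (-1+10)/2) = (10.5, 4.5)

(10.5, 4.5)


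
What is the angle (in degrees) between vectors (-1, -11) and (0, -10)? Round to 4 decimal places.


dot = -1*0 + -11*-10 = 110
|u| = 11.0454, |v| = 10
cos(angle) = 0.9959
angle = 5.1944 degrees

5.1944 degrees


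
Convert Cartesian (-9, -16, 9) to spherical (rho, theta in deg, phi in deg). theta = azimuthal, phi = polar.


rho = sqrt((-9)^2 + (-16)^2 + 9^2) = 20.445
theta = atan2(-16, -9) = 240.6422 deg
phi = acos(9/20.445) = 63.8831 deg

rho = 20.445, theta = 240.6422 deg, phi = 63.8831 deg


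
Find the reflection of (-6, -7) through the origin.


Reflection through origin: (x, y) -> (-x, -y)
(-6, -7) -> (6, 7)

(6, 7)


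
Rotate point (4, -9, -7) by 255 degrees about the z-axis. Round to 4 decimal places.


x' = 4*cos(255) - -9*sin(255) = -9.7286
y' = 4*sin(255) + -9*cos(255) = -1.5343
z' = -7

(-9.7286, -1.5343, -7)


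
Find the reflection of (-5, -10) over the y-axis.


Reflection across y-axis: (x, y) -> (-x, y)
(-5, -10) -> (5, -10)

(5, -10)


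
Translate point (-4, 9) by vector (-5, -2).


Translation: (x+dx, y+dy) = (-4+-5, 9+-2) = (-9, 7)

(-9, 7)


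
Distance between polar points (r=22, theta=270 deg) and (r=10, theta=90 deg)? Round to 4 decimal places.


d = sqrt(r1^2 + r2^2 - 2*r1*r2*cos(t2-t1))
d = sqrt(22^2 + 10^2 - 2*22*10*cos(90-270)) = 32

32


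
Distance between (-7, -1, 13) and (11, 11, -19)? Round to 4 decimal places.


d = sqrt((11--7)^2 + (11--1)^2 + (-19-13)^2) = 38.6264

38.6264


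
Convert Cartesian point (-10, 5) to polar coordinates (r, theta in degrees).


r = sqrt((-10)^2 + 5^2) = 11.1803
theta = atan2(5, -10) = 153.4349 degrees

r = 11.1803, theta = 153.4349 degrees


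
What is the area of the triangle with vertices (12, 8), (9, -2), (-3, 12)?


Area = |x1(y2-y3) + x2(y3-y1) + x3(y1-y2)| / 2
= |12*(-2-12) + 9*(12-8) + -3*(8--2)| / 2
= 81

81


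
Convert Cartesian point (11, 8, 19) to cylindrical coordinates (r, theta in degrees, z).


r = sqrt(11^2 + 8^2) = 13.6015
theta = atan2(8, 11) = 36.0274 deg
z = 19

r = 13.6015, theta = 36.0274 deg, z = 19


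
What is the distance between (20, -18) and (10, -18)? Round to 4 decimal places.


d = sqrt((10-20)^2 + (-18--18)^2) = 10

10


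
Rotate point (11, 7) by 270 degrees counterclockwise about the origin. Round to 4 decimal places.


x' = 11*cos(270) - 7*sin(270) = 7
y' = 11*sin(270) + 7*cos(270) = -11

(7, -11)


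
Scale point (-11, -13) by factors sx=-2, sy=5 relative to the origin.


Scaling: (x*sx, y*sy) = (-11*-2, -13*5) = (22, -65)

(22, -65)


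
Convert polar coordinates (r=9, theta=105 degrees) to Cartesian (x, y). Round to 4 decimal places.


x = 9 * cos(105) = -2.3294
y = 9 * sin(105) = 8.6933

(-2.3294, 8.6933)


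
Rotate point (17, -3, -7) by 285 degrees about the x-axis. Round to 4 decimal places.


x' = 17
y' = -3*cos(285) - -7*sin(285) = -7.5379
z' = -3*sin(285) + -7*cos(285) = 1.086

(17, -7.5379, 1.086)


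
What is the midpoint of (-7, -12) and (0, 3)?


Midpoint = ((-7+0)/2, (-12+3)/2) = (-3.5, -4.5)

(-3.5, -4.5)


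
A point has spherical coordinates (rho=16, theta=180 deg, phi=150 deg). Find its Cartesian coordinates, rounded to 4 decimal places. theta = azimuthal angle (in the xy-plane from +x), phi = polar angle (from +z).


x = 16 * sin(150) * cos(180) = -8
y = 16 * sin(150) * sin(180) = 0
z = 16 * cos(150) = -13.8564

(-8, 0, -13.8564)


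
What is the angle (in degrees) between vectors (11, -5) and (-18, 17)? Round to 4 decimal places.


dot = 11*-18 + -5*17 = -283
|u| = 12.083, |v| = 24.7588
cos(angle) = -0.946
angle = 161.0805 degrees

161.0805 degrees


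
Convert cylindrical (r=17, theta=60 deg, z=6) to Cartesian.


x = 17 * cos(60) = 8.5
y = 17 * sin(60) = 14.7224
z = 6

(8.5, 14.7224, 6)


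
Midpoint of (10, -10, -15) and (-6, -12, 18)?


Midpoint = ((10+-6)/2, (-10+-12)/2, (-15+18)/2) = (2, -11, 1.5)

(2, -11, 1.5)


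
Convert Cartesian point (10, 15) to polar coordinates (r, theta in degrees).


r = sqrt(10^2 + 15^2) = 18.0278
theta = atan2(15, 10) = 56.3099 degrees

r = 18.0278, theta = 56.3099 degrees


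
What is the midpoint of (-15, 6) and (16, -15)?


Midpoint = ((-15+16)/2, (6+-15)/2) = (0.5, -4.5)

(0.5, -4.5)


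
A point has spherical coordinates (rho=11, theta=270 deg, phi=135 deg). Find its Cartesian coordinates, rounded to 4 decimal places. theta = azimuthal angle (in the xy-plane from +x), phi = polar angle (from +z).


x = 11 * sin(135) * cos(270) = 0
y = 11 * sin(135) * sin(270) = -7.7782
z = 11 * cos(135) = -7.7782

(0, -7.7782, -7.7782)


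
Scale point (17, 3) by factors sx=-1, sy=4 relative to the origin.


Scaling: (x*sx, y*sy) = (17*-1, 3*4) = (-17, 12)

(-17, 12)


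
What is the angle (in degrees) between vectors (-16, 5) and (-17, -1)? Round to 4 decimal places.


dot = -16*-17 + 5*-1 = 267
|u| = 16.7631, |v| = 17.0294
cos(angle) = 0.9353
angle = 20.7205 degrees

20.7205 degrees


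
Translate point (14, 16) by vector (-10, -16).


Translation: (x+dx, y+dy) = (14+-10, 16+-16) = (4, 0)

(4, 0)


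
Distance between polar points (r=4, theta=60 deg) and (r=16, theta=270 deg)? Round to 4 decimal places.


d = sqrt(r1^2 + r2^2 - 2*r1*r2*cos(t2-t1))
d = sqrt(4^2 + 16^2 - 2*4*16*cos(270-60)) = 19.5666

19.5666


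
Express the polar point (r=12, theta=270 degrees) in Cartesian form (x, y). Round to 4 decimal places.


x = 12 * cos(270) = 0
y = 12 * sin(270) = -12

(0, -12)


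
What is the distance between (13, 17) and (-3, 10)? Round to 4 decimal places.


d = sqrt((-3-13)^2 + (10-17)^2) = 17.4642

17.4642


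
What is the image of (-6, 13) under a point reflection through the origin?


Reflection through origin: (x, y) -> (-x, -y)
(-6, 13) -> (6, -13)

(6, -13)


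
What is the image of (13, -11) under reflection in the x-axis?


Reflection across x-axis: (x, y) -> (x, -y)
(13, -11) -> (13, 11)

(13, 11)


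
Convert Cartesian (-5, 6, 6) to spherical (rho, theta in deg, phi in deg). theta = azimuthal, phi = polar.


rho = sqrt((-5)^2 + 6^2 + 6^2) = 9.8489
theta = atan2(6, -5) = 129.8056 deg
phi = acos(6/9.8489) = 52.4678 deg

rho = 9.8489, theta = 129.8056 deg, phi = 52.4678 deg


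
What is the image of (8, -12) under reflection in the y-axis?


Reflection across y-axis: (x, y) -> (-x, y)
(8, -12) -> (-8, -12)

(-8, -12)


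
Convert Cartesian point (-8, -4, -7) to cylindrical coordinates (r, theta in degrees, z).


r = sqrt((-8)^2 + (-4)^2) = 8.9443
theta = atan2(-4, -8) = 206.5651 deg
z = -7

r = 8.9443, theta = 206.5651 deg, z = -7


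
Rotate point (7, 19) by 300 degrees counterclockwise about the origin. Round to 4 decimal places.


x' = 7*cos(300) - 19*sin(300) = 19.9545
y' = 7*sin(300) + 19*cos(300) = 3.4378

(19.9545, 3.4378)


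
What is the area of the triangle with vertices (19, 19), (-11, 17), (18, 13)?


Area = |x1(y2-y3) + x2(y3-y1) + x3(y1-y2)| / 2
= |19*(17-13) + -11*(13-19) + 18*(19-17)| / 2
= 89

89


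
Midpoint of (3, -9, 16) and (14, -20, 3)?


Midpoint = ((3+14)/2, (-9+-20)/2, (16+3)/2) = (8.5, -14.5, 9.5)

(8.5, -14.5, 9.5)


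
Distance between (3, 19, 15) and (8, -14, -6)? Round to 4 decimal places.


d = sqrt((8-3)^2 + (-14-19)^2 + (-6-15)^2) = 39.4335

39.4335


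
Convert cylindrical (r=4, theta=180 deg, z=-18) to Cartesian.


x = 4 * cos(180) = -4
y = 4 * sin(180) = 0
z = -18

(-4, 0, -18)


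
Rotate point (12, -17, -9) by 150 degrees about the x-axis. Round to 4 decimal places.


x' = 12
y' = -17*cos(150) - -9*sin(150) = 19.2224
z' = -17*sin(150) + -9*cos(150) = -0.7058

(12, 19.2224, -0.7058)


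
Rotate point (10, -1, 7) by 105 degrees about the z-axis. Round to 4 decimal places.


x' = 10*cos(105) - -1*sin(105) = -1.6223
y' = 10*sin(105) + -1*cos(105) = 9.9181
z' = 7

(-1.6223, 9.9181, 7)


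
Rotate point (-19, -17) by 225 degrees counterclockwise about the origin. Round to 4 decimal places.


x' = -19*cos(225) - -17*sin(225) = 1.4142
y' = -19*sin(225) + -17*cos(225) = 25.4558

(1.4142, 25.4558)


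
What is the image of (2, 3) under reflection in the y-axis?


Reflection across y-axis: (x, y) -> (-x, y)
(2, 3) -> (-2, 3)

(-2, 3)


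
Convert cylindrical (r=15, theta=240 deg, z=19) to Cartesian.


x = 15 * cos(240) = -7.5
y = 15 * sin(240) = -12.9904
z = 19

(-7.5, -12.9904, 19)


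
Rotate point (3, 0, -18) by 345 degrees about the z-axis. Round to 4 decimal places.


x' = 3*cos(345) - 0*sin(345) = 2.8978
y' = 3*sin(345) + 0*cos(345) = -0.7765
z' = -18

(2.8978, -0.7765, -18)


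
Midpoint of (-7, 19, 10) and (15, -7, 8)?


Midpoint = ((-7+15)/2, (19+-7)/2, (10+8)/2) = (4, 6, 9)

(4, 6, 9)


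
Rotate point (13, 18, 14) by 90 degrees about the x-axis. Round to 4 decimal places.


x' = 13
y' = 18*cos(90) - 14*sin(90) = -14
z' = 18*sin(90) + 14*cos(90) = 18

(13, -14, 18)


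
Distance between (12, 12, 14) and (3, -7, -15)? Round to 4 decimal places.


d = sqrt((3-12)^2 + (-7-12)^2 + (-15-14)^2) = 35.819

35.819


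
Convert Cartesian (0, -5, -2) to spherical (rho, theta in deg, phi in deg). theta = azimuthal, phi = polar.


rho = sqrt(0^2 + (-5)^2 + (-2)^2) = 5.3852
theta = atan2(-5, 0) = 270 deg
phi = acos(-2/5.3852) = 111.8014 deg

rho = 5.3852, theta = 270 deg, phi = 111.8014 deg


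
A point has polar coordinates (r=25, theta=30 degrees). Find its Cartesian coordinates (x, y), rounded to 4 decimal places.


x = 25 * cos(30) = 21.6506
y = 25 * sin(30) = 12.5

(21.6506, 12.5)


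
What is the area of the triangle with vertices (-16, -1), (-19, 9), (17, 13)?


Area = |x1(y2-y3) + x2(y3-y1) + x3(y1-y2)| / 2
= |-16*(9-13) + -19*(13--1) + 17*(-1-9)| / 2
= 186

186


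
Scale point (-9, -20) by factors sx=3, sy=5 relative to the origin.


Scaling: (x*sx, y*sy) = (-9*3, -20*5) = (-27, -100)

(-27, -100)


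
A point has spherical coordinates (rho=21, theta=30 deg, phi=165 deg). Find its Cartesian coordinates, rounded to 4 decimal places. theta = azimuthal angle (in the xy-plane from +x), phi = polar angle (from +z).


x = 21 * sin(165) * cos(30) = 4.707
y = 21 * sin(165) * sin(30) = 2.7176
z = 21 * cos(165) = -20.2844

(4.707, 2.7176, -20.2844)


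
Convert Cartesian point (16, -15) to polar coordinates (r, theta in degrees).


r = sqrt(16^2 + (-15)^2) = 21.9317
theta = atan2(-15, 16) = 316.8476 degrees

r = 21.9317, theta = 316.8476 degrees


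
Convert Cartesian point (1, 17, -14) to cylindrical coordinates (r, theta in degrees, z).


r = sqrt(1^2 + 17^2) = 17.0294
theta = atan2(17, 1) = 86.6335 deg
z = -14

r = 17.0294, theta = 86.6335 deg, z = -14


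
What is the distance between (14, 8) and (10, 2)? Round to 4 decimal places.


d = sqrt((10-14)^2 + (2-8)^2) = 7.2111

7.2111


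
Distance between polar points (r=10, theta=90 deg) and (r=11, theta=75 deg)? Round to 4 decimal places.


d = sqrt(r1^2 + r2^2 - 2*r1*r2*cos(t2-t1))
d = sqrt(10^2 + 11^2 - 2*10*11*cos(75-90)) = 2.9148

2.9148


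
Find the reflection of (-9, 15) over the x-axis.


Reflection across x-axis: (x, y) -> (x, -y)
(-9, 15) -> (-9, -15)

(-9, -15)


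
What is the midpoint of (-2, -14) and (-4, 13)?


Midpoint = ((-2+-4)/2, (-14+13)/2) = (-3, -0.5)

(-3, -0.5)


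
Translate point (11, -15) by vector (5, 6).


Translation: (x+dx, y+dy) = (11+5, -15+6) = (16, -9)

(16, -9)


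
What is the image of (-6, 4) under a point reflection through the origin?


Reflection through origin: (x, y) -> (-x, -y)
(-6, 4) -> (6, -4)

(6, -4)


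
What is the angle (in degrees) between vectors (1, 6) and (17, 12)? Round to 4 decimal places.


dot = 1*17 + 6*12 = 89
|u| = 6.0828, |v| = 20.8087
cos(angle) = 0.7031
angle = 45.3201 degrees

45.3201 degrees


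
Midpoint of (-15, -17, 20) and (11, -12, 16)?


Midpoint = ((-15+11)/2, (-17+-12)/2, (20+16)/2) = (-2, -14.5, 18)

(-2, -14.5, 18)


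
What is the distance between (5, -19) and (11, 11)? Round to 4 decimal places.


d = sqrt((11-5)^2 + (11--19)^2) = 30.5941

30.5941


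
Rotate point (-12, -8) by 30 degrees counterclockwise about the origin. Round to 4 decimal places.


x' = -12*cos(30) - -8*sin(30) = -6.3923
y' = -12*sin(30) + -8*cos(30) = -12.9282

(-6.3923, -12.9282)


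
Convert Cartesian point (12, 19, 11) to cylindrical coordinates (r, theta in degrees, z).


r = sqrt(12^2 + 19^2) = 22.4722
theta = atan2(19, 12) = 57.7244 deg
z = 11

r = 22.4722, theta = 57.7244 deg, z = 11


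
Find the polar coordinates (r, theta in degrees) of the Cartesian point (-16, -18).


r = sqrt((-16)^2 + (-18)^2) = 24.0832
theta = atan2(-18, -16) = 228.3665 degrees

r = 24.0832, theta = 228.3665 degrees


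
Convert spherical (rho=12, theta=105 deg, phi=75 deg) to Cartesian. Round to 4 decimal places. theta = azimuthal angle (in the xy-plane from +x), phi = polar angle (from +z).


x = 12 * sin(75) * cos(105) = -3
y = 12 * sin(75) * sin(105) = 11.1962
z = 12 * cos(75) = 3.1058

(-3, 11.1962, 3.1058)


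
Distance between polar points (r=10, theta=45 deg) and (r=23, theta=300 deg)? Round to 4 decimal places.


d = sqrt(r1^2 + r2^2 - 2*r1*r2*cos(t2-t1))
d = sqrt(10^2 + 23^2 - 2*10*23*cos(300-45)) = 27.3506

27.3506


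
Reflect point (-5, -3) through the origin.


Reflection through origin: (x, y) -> (-x, -y)
(-5, -3) -> (5, 3)

(5, 3)


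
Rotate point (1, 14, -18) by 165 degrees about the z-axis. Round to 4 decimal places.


x' = 1*cos(165) - 14*sin(165) = -4.5894
y' = 1*sin(165) + 14*cos(165) = -13.2641
z' = -18

(-4.5894, -13.2641, -18)


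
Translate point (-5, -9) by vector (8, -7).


Translation: (x+dx, y+dy) = (-5+8, -9+-7) = (3, -16)

(3, -16)


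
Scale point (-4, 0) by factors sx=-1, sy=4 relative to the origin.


Scaling: (x*sx, y*sy) = (-4*-1, 0*4) = (4, 0)

(4, 0)


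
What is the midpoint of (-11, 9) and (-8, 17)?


Midpoint = ((-11+-8)/2, (9+17)/2) = (-9.5, 13)

(-9.5, 13)


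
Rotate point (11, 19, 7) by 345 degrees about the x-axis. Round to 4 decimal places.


x' = 11
y' = 19*cos(345) - 7*sin(345) = 20.1643
z' = 19*sin(345) + 7*cos(345) = 1.8439

(11, 20.1643, 1.8439)


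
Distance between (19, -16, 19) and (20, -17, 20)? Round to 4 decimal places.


d = sqrt((20-19)^2 + (-17--16)^2 + (20-19)^2) = 1.7321

1.7321


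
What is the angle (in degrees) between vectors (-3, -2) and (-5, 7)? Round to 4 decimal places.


dot = -3*-5 + -2*7 = 1
|u| = 3.6056, |v| = 8.6023
cos(angle) = 0.0322
angle = 88.1524 degrees

88.1524 degrees


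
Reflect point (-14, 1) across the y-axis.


Reflection across y-axis: (x, y) -> (-x, y)
(-14, 1) -> (14, 1)

(14, 1)


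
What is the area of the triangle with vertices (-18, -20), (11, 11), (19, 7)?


Area = |x1(y2-y3) + x2(y3-y1) + x3(y1-y2)| / 2
= |-18*(11-7) + 11*(7--20) + 19*(-20-11)| / 2
= 182

182


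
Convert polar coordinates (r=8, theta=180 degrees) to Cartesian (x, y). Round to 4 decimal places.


x = 8 * cos(180) = -8
y = 8 * sin(180) = 0

(-8, 0)


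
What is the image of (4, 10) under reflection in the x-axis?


Reflection across x-axis: (x, y) -> (x, -y)
(4, 10) -> (4, -10)

(4, -10)


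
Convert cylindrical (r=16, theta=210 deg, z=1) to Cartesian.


x = 16 * cos(210) = -13.8564
y = 16 * sin(210) = -8
z = 1

(-13.8564, -8, 1)


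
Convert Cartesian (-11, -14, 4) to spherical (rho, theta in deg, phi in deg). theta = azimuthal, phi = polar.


rho = sqrt((-11)^2 + (-14)^2 + 4^2) = 18.2483
theta = atan2(-14, -11) = 231.8428 deg
phi = acos(4/18.2483) = 77.338 deg

rho = 18.2483, theta = 231.8428 deg, phi = 77.338 deg


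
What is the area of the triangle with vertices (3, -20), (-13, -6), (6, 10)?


Area = |x1(y2-y3) + x2(y3-y1) + x3(y1-y2)| / 2
= |3*(-6-10) + -13*(10--20) + 6*(-20--6)| / 2
= 261

261


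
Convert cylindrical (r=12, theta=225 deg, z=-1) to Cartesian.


x = 12 * cos(225) = -8.4853
y = 12 * sin(225) = -8.4853
z = -1

(-8.4853, -8.4853, -1)


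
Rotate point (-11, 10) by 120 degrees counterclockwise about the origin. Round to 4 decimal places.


x' = -11*cos(120) - 10*sin(120) = -3.1603
y' = -11*sin(120) + 10*cos(120) = -14.5263

(-3.1603, -14.5263)


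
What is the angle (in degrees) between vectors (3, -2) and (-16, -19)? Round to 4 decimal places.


dot = 3*-16 + -2*-19 = -10
|u| = 3.6056, |v| = 24.8395
cos(angle) = -0.1117
angle = 96.4108 degrees

96.4108 degrees


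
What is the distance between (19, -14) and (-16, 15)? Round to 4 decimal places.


d = sqrt((-16-19)^2 + (15--14)^2) = 45.4533

45.4533


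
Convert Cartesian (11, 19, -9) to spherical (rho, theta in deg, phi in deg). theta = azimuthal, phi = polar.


rho = sqrt(11^2 + 19^2 + (-9)^2) = 23.7276
theta = atan2(19, 11) = 59.9314 deg
phi = acos(-9/23.7276) = 112.2906 deg

rho = 23.7276, theta = 59.9314 deg, phi = 112.2906 deg


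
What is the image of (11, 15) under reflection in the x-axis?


Reflection across x-axis: (x, y) -> (x, -y)
(11, 15) -> (11, -15)

(11, -15)


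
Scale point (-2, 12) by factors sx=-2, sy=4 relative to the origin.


Scaling: (x*sx, y*sy) = (-2*-2, 12*4) = (4, 48)

(4, 48)


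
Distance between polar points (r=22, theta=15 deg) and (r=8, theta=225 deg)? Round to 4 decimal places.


d = sqrt(r1^2 + r2^2 - 2*r1*r2*cos(t2-t1))
d = sqrt(22^2 + 8^2 - 2*22*8*cos(225-15)) = 29.2034

29.2034


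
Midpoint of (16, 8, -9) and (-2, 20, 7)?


Midpoint = ((16+-2)/2, (8+20)/2, (-9+7)/2) = (7, 14, -1)

(7, 14, -1)


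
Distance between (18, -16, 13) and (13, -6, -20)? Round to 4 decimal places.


d = sqrt((13-18)^2 + (-6--16)^2 + (-20-13)^2) = 34.8425

34.8425


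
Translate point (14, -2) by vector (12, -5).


Translation: (x+dx, y+dy) = (14+12, -2+-5) = (26, -7)

(26, -7)


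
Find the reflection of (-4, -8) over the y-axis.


Reflection across y-axis: (x, y) -> (-x, y)
(-4, -8) -> (4, -8)

(4, -8)


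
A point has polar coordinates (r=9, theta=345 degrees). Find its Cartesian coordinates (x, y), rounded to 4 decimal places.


x = 9 * cos(345) = 8.6933
y = 9 * sin(345) = -2.3294

(8.6933, -2.3294)


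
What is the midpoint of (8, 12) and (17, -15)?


Midpoint = ((8+17)/2, (12+-15)/2) = (12.5, -1.5)

(12.5, -1.5)


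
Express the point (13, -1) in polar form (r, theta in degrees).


r = sqrt(13^2 + (-1)^2) = 13.0384
theta = atan2(-1, 13) = 355.6013 degrees

r = 13.0384, theta = 355.6013 degrees


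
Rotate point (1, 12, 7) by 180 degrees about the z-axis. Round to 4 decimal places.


x' = 1*cos(180) - 12*sin(180) = -1
y' = 1*sin(180) + 12*cos(180) = -12
z' = 7

(-1, -12, 7)


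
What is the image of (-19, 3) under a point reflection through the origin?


Reflection through origin: (x, y) -> (-x, -y)
(-19, 3) -> (19, -3)

(19, -3)


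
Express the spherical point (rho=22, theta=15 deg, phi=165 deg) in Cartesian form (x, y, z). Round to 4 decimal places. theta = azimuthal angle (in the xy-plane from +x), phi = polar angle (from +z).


x = 22 * sin(165) * cos(15) = 5.5
y = 22 * sin(165) * sin(15) = 1.4737
z = 22 * cos(165) = -21.2504

(5.5, 1.4737, -21.2504)


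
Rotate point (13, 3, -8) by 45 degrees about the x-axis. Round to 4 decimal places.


x' = 13
y' = 3*cos(45) - -8*sin(45) = 7.7782
z' = 3*sin(45) + -8*cos(45) = -3.5355

(13, 7.7782, -3.5355)


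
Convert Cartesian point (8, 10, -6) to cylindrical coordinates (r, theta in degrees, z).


r = sqrt(8^2 + 10^2) = 12.8062
theta = atan2(10, 8) = 51.3402 deg
z = -6

r = 12.8062, theta = 51.3402 deg, z = -6


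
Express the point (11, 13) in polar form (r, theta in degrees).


r = sqrt(11^2 + 13^2) = 17.0294
theta = atan2(13, 11) = 49.7636 degrees

r = 17.0294, theta = 49.7636 degrees


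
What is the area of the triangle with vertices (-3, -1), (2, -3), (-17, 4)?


Area = |x1(y2-y3) + x2(y3-y1) + x3(y1-y2)| / 2
= |-3*(-3-4) + 2*(4--1) + -17*(-1--3)| / 2
= 1.5

1.5


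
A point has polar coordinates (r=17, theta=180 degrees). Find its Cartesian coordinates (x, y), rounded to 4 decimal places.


x = 17 * cos(180) = -17
y = 17 * sin(180) = 0

(-17, 0)


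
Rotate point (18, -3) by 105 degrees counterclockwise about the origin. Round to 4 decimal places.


x' = 18*cos(105) - -3*sin(105) = -1.761
y' = 18*sin(105) + -3*cos(105) = 18.1631

(-1.761, 18.1631)


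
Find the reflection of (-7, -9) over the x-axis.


Reflection across x-axis: (x, y) -> (x, -y)
(-7, -9) -> (-7, 9)

(-7, 9)


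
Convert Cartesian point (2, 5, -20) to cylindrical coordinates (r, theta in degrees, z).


r = sqrt(2^2 + 5^2) = 5.3852
theta = atan2(5, 2) = 68.1986 deg
z = -20

r = 5.3852, theta = 68.1986 deg, z = -20


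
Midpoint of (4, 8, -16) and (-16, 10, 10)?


Midpoint = ((4+-16)/2, (8+10)/2, (-16+10)/2) = (-6, 9, -3)

(-6, 9, -3)


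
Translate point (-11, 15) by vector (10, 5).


Translation: (x+dx, y+dy) = (-11+10, 15+5) = (-1, 20)

(-1, 20)


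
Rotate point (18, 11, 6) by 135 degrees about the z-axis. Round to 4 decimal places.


x' = 18*cos(135) - 11*sin(135) = -20.5061
y' = 18*sin(135) + 11*cos(135) = 4.9497
z' = 6

(-20.5061, 4.9497, 6)


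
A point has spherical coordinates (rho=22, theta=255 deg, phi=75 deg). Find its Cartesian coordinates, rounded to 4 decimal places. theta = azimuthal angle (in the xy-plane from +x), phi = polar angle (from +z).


x = 22 * sin(75) * cos(255) = -5.5
y = 22 * sin(75) * sin(255) = -20.5263
z = 22 * cos(75) = 5.694

(-5.5, -20.5263, 5.694)
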